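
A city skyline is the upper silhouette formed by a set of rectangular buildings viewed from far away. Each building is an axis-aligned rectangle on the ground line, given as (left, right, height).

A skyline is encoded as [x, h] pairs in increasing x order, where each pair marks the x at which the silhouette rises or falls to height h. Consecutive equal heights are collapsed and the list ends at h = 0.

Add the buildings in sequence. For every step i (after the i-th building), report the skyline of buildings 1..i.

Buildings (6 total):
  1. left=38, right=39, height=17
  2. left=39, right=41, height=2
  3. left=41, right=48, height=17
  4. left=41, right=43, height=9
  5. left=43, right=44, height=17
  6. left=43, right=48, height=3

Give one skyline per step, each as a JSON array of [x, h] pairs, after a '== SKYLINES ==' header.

== SKYLINES ==
[[38,17],[39,0]]
[[38,17],[39,2],[41,0]]
[[38,17],[39,2],[41,17],[48,0]]
[[38,17],[39,2],[41,17],[48,0]]
[[38,17],[39,2],[41,17],[48,0]]
[[38,17],[39,2],[41,17],[48,0]]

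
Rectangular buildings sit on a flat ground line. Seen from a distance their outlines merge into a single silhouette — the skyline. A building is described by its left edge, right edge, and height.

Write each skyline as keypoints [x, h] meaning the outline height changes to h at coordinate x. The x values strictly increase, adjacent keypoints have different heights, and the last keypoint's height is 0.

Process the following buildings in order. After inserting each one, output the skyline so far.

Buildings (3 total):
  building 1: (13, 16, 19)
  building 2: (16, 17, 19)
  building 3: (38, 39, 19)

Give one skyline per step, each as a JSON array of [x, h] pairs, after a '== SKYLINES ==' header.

== SKYLINES ==
[[13,19],[16,0]]
[[13,19],[17,0]]
[[13,19],[17,0],[38,19],[39,0]]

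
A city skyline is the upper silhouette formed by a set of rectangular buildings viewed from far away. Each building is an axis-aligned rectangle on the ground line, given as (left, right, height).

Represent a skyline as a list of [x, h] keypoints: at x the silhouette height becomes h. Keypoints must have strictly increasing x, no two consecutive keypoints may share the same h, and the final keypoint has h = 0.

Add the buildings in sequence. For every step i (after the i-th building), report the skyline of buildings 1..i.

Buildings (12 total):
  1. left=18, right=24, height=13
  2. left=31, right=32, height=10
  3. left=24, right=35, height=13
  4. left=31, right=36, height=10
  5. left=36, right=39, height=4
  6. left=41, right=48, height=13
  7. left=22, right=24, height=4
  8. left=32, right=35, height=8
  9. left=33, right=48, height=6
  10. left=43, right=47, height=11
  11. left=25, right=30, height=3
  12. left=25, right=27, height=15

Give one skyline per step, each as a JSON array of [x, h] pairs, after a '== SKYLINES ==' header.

== SKYLINES ==
[[18,13],[24,0]]
[[18,13],[24,0],[31,10],[32,0]]
[[18,13],[35,0]]
[[18,13],[35,10],[36,0]]
[[18,13],[35,10],[36,4],[39,0]]
[[18,13],[35,10],[36,4],[39,0],[41,13],[48,0]]
[[18,13],[35,10],[36,4],[39,0],[41,13],[48,0]]
[[18,13],[35,10],[36,4],[39,0],[41,13],[48,0]]
[[18,13],[35,10],[36,6],[41,13],[48,0]]
[[18,13],[35,10],[36,6],[41,13],[48,0]]
[[18,13],[35,10],[36,6],[41,13],[48,0]]
[[18,13],[25,15],[27,13],[35,10],[36,6],[41,13],[48,0]]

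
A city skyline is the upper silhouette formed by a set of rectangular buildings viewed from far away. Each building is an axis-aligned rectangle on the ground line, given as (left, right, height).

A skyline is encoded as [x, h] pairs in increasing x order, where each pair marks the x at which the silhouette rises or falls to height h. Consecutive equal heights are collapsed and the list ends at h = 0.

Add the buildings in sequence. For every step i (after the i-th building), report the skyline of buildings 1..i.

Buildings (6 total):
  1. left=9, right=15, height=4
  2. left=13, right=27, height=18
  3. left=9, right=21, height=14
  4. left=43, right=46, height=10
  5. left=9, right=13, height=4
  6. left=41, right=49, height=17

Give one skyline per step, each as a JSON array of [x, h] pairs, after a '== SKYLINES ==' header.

== SKYLINES ==
[[9,4],[15,0]]
[[9,4],[13,18],[27,0]]
[[9,14],[13,18],[27,0]]
[[9,14],[13,18],[27,0],[43,10],[46,0]]
[[9,14],[13,18],[27,0],[43,10],[46,0]]
[[9,14],[13,18],[27,0],[41,17],[49,0]]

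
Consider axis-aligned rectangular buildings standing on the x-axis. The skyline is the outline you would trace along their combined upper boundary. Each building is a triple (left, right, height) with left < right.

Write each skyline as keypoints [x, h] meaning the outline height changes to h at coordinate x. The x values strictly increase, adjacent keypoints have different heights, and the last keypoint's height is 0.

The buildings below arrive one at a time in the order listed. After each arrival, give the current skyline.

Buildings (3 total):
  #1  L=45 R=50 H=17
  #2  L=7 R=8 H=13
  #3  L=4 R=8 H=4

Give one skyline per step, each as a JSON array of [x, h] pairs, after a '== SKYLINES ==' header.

== SKYLINES ==
[[45,17],[50,0]]
[[7,13],[8,0],[45,17],[50,0]]
[[4,4],[7,13],[8,0],[45,17],[50,0]]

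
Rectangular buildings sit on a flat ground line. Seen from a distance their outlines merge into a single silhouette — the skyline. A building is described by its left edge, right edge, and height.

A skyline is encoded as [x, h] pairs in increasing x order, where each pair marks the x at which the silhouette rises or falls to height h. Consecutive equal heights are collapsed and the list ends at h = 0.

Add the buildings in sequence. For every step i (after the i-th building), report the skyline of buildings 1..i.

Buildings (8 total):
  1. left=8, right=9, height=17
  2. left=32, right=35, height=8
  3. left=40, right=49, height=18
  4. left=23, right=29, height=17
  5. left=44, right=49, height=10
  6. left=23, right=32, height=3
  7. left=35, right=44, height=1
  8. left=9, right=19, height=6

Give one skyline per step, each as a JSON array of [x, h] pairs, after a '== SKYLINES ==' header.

== SKYLINES ==
[[8,17],[9,0]]
[[8,17],[9,0],[32,8],[35,0]]
[[8,17],[9,0],[32,8],[35,0],[40,18],[49,0]]
[[8,17],[9,0],[23,17],[29,0],[32,8],[35,0],[40,18],[49,0]]
[[8,17],[9,0],[23,17],[29,0],[32,8],[35,0],[40,18],[49,0]]
[[8,17],[9,0],[23,17],[29,3],[32,8],[35,0],[40,18],[49,0]]
[[8,17],[9,0],[23,17],[29,3],[32,8],[35,1],[40,18],[49,0]]
[[8,17],[9,6],[19,0],[23,17],[29,3],[32,8],[35,1],[40,18],[49,0]]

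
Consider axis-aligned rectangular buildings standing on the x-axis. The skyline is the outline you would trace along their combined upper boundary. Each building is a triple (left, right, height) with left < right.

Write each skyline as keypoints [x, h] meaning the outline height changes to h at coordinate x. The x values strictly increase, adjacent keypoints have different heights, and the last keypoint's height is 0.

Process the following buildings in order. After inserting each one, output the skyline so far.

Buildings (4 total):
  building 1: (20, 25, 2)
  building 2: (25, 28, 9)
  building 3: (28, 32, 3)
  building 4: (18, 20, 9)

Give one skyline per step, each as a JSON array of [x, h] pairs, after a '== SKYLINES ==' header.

== SKYLINES ==
[[20,2],[25,0]]
[[20,2],[25,9],[28,0]]
[[20,2],[25,9],[28,3],[32,0]]
[[18,9],[20,2],[25,9],[28,3],[32,0]]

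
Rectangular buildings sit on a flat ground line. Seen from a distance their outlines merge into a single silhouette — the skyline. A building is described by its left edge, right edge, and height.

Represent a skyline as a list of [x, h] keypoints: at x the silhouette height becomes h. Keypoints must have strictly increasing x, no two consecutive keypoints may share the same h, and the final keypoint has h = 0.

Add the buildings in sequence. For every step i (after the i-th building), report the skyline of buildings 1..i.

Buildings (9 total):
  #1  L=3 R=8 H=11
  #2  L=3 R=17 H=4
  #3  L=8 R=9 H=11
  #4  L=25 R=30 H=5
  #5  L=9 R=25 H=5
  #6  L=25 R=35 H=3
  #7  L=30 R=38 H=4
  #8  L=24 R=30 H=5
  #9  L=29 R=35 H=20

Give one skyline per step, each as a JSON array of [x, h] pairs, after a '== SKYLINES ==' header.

== SKYLINES ==
[[3,11],[8,0]]
[[3,11],[8,4],[17,0]]
[[3,11],[9,4],[17,0]]
[[3,11],[9,4],[17,0],[25,5],[30,0]]
[[3,11],[9,5],[30,0]]
[[3,11],[9,5],[30,3],[35,0]]
[[3,11],[9,5],[30,4],[38,0]]
[[3,11],[9,5],[30,4],[38,0]]
[[3,11],[9,5],[29,20],[35,4],[38,0]]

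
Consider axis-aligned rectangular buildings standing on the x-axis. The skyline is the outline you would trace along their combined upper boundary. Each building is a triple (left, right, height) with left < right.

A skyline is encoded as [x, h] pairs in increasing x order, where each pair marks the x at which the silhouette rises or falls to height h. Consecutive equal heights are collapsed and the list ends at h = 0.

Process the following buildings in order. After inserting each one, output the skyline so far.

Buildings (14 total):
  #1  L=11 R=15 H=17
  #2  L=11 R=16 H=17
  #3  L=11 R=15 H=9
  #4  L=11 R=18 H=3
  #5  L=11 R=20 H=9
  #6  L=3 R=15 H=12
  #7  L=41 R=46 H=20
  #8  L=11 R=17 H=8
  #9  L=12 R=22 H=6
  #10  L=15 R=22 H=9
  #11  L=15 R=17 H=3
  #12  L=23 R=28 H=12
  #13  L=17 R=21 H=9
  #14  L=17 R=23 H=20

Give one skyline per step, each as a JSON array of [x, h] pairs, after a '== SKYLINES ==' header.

== SKYLINES ==
[[11,17],[15,0]]
[[11,17],[16,0]]
[[11,17],[16,0]]
[[11,17],[16,3],[18,0]]
[[11,17],[16,9],[20,0]]
[[3,12],[11,17],[16,9],[20,0]]
[[3,12],[11,17],[16,9],[20,0],[41,20],[46,0]]
[[3,12],[11,17],[16,9],[20,0],[41,20],[46,0]]
[[3,12],[11,17],[16,9],[20,6],[22,0],[41,20],[46,0]]
[[3,12],[11,17],[16,9],[22,0],[41,20],[46,0]]
[[3,12],[11,17],[16,9],[22,0],[41,20],[46,0]]
[[3,12],[11,17],[16,9],[22,0],[23,12],[28,0],[41,20],[46,0]]
[[3,12],[11,17],[16,9],[22,0],[23,12],[28,0],[41,20],[46,0]]
[[3,12],[11,17],[16,9],[17,20],[23,12],[28,0],[41,20],[46,0]]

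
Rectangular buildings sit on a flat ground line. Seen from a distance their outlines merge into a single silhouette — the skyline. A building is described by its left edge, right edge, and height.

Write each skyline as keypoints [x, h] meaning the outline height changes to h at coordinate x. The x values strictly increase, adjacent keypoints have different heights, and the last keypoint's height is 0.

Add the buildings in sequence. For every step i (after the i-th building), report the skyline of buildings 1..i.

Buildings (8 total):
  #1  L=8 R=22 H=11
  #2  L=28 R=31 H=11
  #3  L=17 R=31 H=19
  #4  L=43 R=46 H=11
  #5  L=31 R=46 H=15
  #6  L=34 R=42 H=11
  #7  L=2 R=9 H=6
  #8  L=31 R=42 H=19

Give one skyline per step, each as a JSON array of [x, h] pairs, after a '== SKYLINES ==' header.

== SKYLINES ==
[[8,11],[22,0]]
[[8,11],[22,0],[28,11],[31,0]]
[[8,11],[17,19],[31,0]]
[[8,11],[17,19],[31,0],[43,11],[46,0]]
[[8,11],[17,19],[31,15],[46,0]]
[[8,11],[17,19],[31,15],[46,0]]
[[2,6],[8,11],[17,19],[31,15],[46,0]]
[[2,6],[8,11],[17,19],[42,15],[46,0]]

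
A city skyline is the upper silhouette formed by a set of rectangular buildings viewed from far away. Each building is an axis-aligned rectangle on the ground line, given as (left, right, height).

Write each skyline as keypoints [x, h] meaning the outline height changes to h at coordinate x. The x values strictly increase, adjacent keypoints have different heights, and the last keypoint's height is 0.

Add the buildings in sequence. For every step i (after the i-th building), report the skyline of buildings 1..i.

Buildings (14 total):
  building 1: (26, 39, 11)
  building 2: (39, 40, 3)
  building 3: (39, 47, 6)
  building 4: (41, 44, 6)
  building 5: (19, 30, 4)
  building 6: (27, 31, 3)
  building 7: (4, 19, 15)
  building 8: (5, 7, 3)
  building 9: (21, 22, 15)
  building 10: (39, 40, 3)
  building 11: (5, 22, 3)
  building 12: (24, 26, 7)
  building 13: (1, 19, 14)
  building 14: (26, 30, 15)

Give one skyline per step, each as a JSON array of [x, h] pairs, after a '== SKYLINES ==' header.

== SKYLINES ==
[[26,11],[39,0]]
[[26,11],[39,3],[40,0]]
[[26,11],[39,6],[47,0]]
[[26,11],[39,6],[47,0]]
[[19,4],[26,11],[39,6],[47,0]]
[[19,4],[26,11],[39,6],[47,0]]
[[4,15],[19,4],[26,11],[39,6],[47,0]]
[[4,15],[19,4],[26,11],[39,6],[47,0]]
[[4,15],[19,4],[21,15],[22,4],[26,11],[39,6],[47,0]]
[[4,15],[19,4],[21,15],[22,4],[26,11],[39,6],[47,0]]
[[4,15],[19,4],[21,15],[22,4],[26,11],[39,6],[47,0]]
[[4,15],[19,4],[21,15],[22,4],[24,7],[26,11],[39,6],[47,0]]
[[1,14],[4,15],[19,4],[21,15],[22,4],[24,7],[26,11],[39,6],[47,0]]
[[1,14],[4,15],[19,4],[21,15],[22,4],[24,7],[26,15],[30,11],[39,6],[47,0]]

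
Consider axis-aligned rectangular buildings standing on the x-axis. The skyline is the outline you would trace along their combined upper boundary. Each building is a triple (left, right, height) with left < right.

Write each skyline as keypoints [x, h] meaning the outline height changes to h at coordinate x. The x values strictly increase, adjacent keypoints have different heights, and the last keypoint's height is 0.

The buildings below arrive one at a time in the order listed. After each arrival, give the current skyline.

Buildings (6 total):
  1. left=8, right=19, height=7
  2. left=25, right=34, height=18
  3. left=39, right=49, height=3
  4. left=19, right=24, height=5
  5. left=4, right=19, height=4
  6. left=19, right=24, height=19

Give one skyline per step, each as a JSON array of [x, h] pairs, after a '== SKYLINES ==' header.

== SKYLINES ==
[[8,7],[19,0]]
[[8,7],[19,0],[25,18],[34,0]]
[[8,7],[19,0],[25,18],[34,0],[39,3],[49,0]]
[[8,7],[19,5],[24,0],[25,18],[34,0],[39,3],[49,0]]
[[4,4],[8,7],[19,5],[24,0],[25,18],[34,0],[39,3],[49,0]]
[[4,4],[8,7],[19,19],[24,0],[25,18],[34,0],[39,3],[49,0]]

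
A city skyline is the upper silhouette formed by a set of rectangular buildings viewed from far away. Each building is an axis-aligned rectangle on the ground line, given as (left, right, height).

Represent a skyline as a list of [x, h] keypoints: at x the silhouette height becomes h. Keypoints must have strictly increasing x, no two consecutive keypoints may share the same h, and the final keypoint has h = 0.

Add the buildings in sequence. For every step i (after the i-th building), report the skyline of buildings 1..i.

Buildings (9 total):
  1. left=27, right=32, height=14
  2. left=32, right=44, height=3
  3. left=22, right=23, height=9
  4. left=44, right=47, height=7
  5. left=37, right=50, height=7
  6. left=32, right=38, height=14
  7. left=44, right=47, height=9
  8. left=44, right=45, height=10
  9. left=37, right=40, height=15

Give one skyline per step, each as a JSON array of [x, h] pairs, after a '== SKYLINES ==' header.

== SKYLINES ==
[[27,14],[32,0]]
[[27,14],[32,3],[44,0]]
[[22,9],[23,0],[27,14],[32,3],[44,0]]
[[22,9],[23,0],[27,14],[32,3],[44,7],[47,0]]
[[22,9],[23,0],[27,14],[32,3],[37,7],[50,0]]
[[22,9],[23,0],[27,14],[38,7],[50,0]]
[[22,9],[23,0],[27,14],[38,7],[44,9],[47,7],[50,0]]
[[22,9],[23,0],[27,14],[38,7],[44,10],[45,9],[47,7],[50,0]]
[[22,9],[23,0],[27,14],[37,15],[40,7],[44,10],[45,9],[47,7],[50,0]]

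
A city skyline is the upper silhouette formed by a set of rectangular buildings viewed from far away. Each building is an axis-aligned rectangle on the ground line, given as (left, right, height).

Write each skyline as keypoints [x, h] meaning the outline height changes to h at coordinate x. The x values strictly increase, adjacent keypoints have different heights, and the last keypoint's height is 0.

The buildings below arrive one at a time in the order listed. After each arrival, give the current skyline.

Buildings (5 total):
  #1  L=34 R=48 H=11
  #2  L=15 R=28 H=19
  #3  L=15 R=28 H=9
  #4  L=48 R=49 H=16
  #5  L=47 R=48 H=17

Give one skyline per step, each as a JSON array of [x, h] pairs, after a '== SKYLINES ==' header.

== SKYLINES ==
[[34,11],[48,0]]
[[15,19],[28,0],[34,11],[48,0]]
[[15,19],[28,0],[34,11],[48,0]]
[[15,19],[28,0],[34,11],[48,16],[49,0]]
[[15,19],[28,0],[34,11],[47,17],[48,16],[49,0]]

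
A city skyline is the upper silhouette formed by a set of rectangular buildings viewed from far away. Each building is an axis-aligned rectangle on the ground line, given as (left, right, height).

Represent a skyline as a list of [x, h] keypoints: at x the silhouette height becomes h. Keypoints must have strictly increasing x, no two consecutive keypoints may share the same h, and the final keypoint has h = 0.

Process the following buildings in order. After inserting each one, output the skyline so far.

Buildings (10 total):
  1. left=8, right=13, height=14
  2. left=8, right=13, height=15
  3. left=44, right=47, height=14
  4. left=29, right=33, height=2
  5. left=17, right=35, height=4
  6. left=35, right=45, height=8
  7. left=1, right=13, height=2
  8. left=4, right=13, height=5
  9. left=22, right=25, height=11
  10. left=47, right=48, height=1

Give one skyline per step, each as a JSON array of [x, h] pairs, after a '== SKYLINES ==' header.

== SKYLINES ==
[[8,14],[13,0]]
[[8,15],[13,0]]
[[8,15],[13,0],[44,14],[47,0]]
[[8,15],[13,0],[29,2],[33,0],[44,14],[47,0]]
[[8,15],[13,0],[17,4],[35,0],[44,14],[47,0]]
[[8,15],[13,0],[17,4],[35,8],[44,14],[47,0]]
[[1,2],[8,15],[13,0],[17,4],[35,8],[44,14],[47,0]]
[[1,2],[4,5],[8,15],[13,0],[17,4],[35,8],[44,14],[47,0]]
[[1,2],[4,5],[8,15],[13,0],[17,4],[22,11],[25,4],[35,8],[44,14],[47,0]]
[[1,2],[4,5],[8,15],[13,0],[17,4],[22,11],[25,4],[35,8],[44,14],[47,1],[48,0]]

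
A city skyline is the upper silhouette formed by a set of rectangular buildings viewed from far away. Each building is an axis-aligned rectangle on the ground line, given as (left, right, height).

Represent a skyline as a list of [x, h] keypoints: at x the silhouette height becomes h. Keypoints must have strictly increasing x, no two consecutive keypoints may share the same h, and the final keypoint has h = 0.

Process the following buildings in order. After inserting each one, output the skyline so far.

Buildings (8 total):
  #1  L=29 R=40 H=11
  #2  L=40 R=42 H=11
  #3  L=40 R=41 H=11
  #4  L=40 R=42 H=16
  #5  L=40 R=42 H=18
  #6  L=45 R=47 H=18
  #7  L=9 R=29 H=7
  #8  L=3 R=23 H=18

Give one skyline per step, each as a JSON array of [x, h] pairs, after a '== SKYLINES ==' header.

== SKYLINES ==
[[29,11],[40,0]]
[[29,11],[42,0]]
[[29,11],[42,0]]
[[29,11],[40,16],[42,0]]
[[29,11],[40,18],[42,0]]
[[29,11],[40,18],[42,0],[45,18],[47,0]]
[[9,7],[29,11],[40,18],[42,0],[45,18],[47,0]]
[[3,18],[23,7],[29,11],[40,18],[42,0],[45,18],[47,0]]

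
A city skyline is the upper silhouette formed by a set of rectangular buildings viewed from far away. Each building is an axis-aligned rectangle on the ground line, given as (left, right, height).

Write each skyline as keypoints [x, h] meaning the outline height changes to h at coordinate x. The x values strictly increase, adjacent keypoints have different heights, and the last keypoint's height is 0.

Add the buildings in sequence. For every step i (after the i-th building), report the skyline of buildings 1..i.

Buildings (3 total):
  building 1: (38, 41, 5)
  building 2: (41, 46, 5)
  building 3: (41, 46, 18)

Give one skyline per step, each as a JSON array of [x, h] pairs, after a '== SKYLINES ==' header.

== SKYLINES ==
[[38,5],[41,0]]
[[38,5],[46,0]]
[[38,5],[41,18],[46,0]]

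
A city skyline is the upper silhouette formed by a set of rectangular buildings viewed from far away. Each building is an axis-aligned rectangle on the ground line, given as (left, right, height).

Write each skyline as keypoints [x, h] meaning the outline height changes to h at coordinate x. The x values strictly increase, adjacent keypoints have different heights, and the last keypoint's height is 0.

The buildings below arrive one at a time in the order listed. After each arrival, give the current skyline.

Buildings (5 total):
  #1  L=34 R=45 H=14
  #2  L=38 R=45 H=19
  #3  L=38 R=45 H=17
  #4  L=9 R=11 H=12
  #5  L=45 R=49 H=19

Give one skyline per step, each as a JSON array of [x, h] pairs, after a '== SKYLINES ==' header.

== SKYLINES ==
[[34,14],[45,0]]
[[34,14],[38,19],[45,0]]
[[34,14],[38,19],[45,0]]
[[9,12],[11,0],[34,14],[38,19],[45,0]]
[[9,12],[11,0],[34,14],[38,19],[49,0]]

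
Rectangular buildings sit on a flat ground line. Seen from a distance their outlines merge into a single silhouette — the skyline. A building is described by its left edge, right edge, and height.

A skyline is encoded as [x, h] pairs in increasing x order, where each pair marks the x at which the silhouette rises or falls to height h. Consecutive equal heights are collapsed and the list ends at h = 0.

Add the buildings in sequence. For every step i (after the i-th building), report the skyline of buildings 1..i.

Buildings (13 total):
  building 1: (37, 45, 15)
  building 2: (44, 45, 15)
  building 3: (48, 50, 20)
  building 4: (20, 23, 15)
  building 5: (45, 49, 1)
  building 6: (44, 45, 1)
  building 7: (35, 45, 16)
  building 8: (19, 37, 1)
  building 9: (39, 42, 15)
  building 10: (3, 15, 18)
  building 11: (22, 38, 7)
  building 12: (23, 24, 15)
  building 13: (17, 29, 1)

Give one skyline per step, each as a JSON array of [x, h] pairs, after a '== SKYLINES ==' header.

== SKYLINES ==
[[37,15],[45,0]]
[[37,15],[45,0]]
[[37,15],[45,0],[48,20],[50,0]]
[[20,15],[23,0],[37,15],[45,0],[48,20],[50,0]]
[[20,15],[23,0],[37,15],[45,1],[48,20],[50,0]]
[[20,15],[23,0],[37,15],[45,1],[48,20],[50,0]]
[[20,15],[23,0],[35,16],[45,1],[48,20],[50,0]]
[[19,1],[20,15],[23,1],[35,16],[45,1],[48,20],[50,0]]
[[19,1],[20,15],[23,1],[35,16],[45,1],[48,20],[50,0]]
[[3,18],[15,0],[19,1],[20,15],[23,1],[35,16],[45,1],[48,20],[50,0]]
[[3,18],[15,0],[19,1],[20,15],[23,7],[35,16],[45,1],[48,20],[50,0]]
[[3,18],[15,0],[19,1],[20,15],[24,7],[35,16],[45,1],[48,20],[50,0]]
[[3,18],[15,0],[17,1],[20,15],[24,7],[35,16],[45,1],[48,20],[50,0]]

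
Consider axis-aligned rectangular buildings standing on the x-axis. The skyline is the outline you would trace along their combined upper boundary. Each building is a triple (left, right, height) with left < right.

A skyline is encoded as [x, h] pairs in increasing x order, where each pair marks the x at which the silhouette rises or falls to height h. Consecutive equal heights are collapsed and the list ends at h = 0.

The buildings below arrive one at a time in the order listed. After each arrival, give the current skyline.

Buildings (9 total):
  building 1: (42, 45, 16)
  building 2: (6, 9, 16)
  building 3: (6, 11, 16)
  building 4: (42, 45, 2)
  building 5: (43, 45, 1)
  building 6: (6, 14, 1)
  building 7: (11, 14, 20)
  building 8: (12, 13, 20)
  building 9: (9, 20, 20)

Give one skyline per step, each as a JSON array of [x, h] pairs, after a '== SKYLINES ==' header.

== SKYLINES ==
[[42,16],[45,0]]
[[6,16],[9,0],[42,16],[45,0]]
[[6,16],[11,0],[42,16],[45,0]]
[[6,16],[11,0],[42,16],[45,0]]
[[6,16],[11,0],[42,16],[45,0]]
[[6,16],[11,1],[14,0],[42,16],[45,0]]
[[6,16],[11,20],[14,0],[42,16],[45,0]]
[[6,16],[11,20],[14,0],[42,16],[45,0]]
[[6,16],[9,20],[20,0],[42,16],[45,0]]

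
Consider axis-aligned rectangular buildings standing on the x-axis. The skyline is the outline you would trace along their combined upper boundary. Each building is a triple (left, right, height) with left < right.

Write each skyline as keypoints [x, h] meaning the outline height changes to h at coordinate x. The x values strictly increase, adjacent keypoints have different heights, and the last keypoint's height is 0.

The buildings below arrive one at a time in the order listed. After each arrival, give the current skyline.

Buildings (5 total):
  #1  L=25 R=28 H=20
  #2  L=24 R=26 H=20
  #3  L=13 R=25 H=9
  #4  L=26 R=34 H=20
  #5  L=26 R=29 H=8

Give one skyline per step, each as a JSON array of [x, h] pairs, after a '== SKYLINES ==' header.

== SKYLINES ==
[[25,20],[28,0]]
[[24,20],[28,0]]
[[13,9],[24,20],[28,0]]
[[13,9],[24,20],[34,0]]
[[13,9],[24,20],[34,0]]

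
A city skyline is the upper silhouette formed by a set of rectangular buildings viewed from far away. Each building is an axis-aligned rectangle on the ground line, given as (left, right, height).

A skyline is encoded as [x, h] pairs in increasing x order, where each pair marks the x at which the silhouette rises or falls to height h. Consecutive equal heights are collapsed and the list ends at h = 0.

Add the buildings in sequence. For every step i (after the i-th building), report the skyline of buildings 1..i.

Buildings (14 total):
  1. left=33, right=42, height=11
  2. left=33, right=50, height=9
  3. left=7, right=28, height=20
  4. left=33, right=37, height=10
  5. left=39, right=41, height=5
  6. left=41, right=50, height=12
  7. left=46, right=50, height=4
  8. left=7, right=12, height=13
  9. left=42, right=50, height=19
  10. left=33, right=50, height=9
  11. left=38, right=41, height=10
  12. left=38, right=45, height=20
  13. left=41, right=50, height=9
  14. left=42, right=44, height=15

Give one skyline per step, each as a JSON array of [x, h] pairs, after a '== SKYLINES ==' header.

== SKYLINES ==
[[33,11],[42,0]]
[[33,11],[42,9],[50,0]]
[[7,20],[28,0],[33,11],[42,9],[50,0]]
[[7,20],[28,0],[33,11],[42,9],[50,0]]
[[7,20],[28,0],[33,11],[42,9],[50,0]]
[[7,20],[28,0],[33,11],[41,12],[50,0]]
[[7,20],[28,0],[33,11],[41,12],[50,0]]
[[7,20],[28,0],[33,11],[41,12],[50,0]]
[[7,20],[28,0],[33,11],[41,12],[42,19],[50,0]]
[[7,20],[28,0],[33,11],[41,12],[42,19],[50,0]]
[[7,20],[28,0],[33,11],[41,12],[42,19],[50,0]]
[[7,20],[28,0],[33,11],[38,20],[45,19],[50,0]]
[[7,20],[28,0],[33,11],[38,20],[45,19],[50,0]]
[[7,20],[28,0],[33,11],[38,20],[45,19],[50,0]]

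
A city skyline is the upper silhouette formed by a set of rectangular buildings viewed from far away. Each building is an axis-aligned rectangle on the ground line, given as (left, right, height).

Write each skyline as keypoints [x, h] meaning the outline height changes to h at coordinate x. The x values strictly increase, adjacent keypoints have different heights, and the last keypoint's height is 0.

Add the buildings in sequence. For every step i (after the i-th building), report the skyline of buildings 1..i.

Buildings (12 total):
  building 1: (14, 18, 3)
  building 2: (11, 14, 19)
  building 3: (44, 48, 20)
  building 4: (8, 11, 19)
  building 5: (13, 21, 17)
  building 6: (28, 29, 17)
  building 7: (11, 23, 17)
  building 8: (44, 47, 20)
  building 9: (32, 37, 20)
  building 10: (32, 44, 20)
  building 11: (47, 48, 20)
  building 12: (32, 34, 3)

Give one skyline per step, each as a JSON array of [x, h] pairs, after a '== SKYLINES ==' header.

== SKYLINES ==
[[14,3],[18,0]]
[[11,19],[14,3],[18,0]]
[[11,19],[14,3],[18,0],[44,20],[48,0]]
[[8,19],[14,3],[18,0],[44,20],[48,0]]
[[8,19],[14,17],[21,0],[44,20],[48,0]]
[[8,19],[14,17],[21,0],[28,17],[29,0],[44,20],[48,0]]
[[8,19],[14,17],[23,0],[28,17],[29,0],[44,20],[48,0]]
[[8,19],[14,17],[23,0],[28,17],[29,0],[44,20],[48,0]]
[[8,19],[14,17],[23,0],[28,17],[29,0],[32,20],[37,0],[44,20],[48,0]]
[[8,19],[14,17],[23,0],[28,17],[29,0],[32,20],[48,0]]
[[8,19],[14,17],[23,0],[28,17],[29,0],[32,20],[48,0]]
[[8,19],[14,17],[23,0],[28,17],[29,0],[32,20],[48,0]]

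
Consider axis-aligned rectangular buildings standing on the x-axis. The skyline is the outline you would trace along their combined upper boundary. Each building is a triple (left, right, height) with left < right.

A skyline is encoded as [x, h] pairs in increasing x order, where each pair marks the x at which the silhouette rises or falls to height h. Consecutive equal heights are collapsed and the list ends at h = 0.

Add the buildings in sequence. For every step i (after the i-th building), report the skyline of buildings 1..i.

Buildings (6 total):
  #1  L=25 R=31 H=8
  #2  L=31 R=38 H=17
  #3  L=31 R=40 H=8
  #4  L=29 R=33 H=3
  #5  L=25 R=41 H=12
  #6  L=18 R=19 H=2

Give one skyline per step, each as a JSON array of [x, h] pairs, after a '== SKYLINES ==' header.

== SKYLINES ==
[[25,8],[31,0]]
[[25,8],[31,17],[38,0]]
[[25,8],[31,17],[38,8],[40,0]]
[[25,8],[31,17],[38,8],[40,0]]
[[25,12],[31,17],[38,12],[41,0]]
[[18,2],[19,0],[25,12],[31,17],[38,12],[41,0]]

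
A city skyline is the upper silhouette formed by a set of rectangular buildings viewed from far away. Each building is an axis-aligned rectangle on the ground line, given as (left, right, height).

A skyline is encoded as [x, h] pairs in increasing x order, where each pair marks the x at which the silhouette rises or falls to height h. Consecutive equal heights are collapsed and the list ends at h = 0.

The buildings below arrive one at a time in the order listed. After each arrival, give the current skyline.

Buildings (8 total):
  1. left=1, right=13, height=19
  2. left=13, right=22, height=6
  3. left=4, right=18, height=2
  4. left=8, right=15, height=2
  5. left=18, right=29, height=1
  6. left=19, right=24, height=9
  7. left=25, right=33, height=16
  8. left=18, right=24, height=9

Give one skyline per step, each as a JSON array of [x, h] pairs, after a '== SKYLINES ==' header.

== SKYLINES ==
[[1,19],[13,0]]
[[1,19],[13,6],[22,0]]
[[1,19],[13,6],[22,0]]
[[1,19],[13,6],[22,0]]
[[1,19],[13,6],[22,1],[29,0]]
[[1,19],[13,6],[19,9],[24,1],[29,0]]
[[1,19],[13,6],[19,9],[24,1],[25,16],[33,0]]
[[1,19],[13,6],[18,9],[24,1],[25,16],[33,0]]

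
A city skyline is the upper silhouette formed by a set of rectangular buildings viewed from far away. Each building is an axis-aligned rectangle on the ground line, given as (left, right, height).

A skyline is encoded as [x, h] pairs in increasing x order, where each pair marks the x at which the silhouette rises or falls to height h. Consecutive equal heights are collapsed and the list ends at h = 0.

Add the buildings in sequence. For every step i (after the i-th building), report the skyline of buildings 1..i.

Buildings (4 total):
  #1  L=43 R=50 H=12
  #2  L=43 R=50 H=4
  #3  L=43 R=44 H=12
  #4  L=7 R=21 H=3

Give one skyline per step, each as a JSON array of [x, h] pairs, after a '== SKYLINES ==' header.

== SKYLINES ==
[[43,12],[50,0]]
[[43,12],[50,0]]
[[43,12],[50,0]]
[[7,3],[21,0],[43,12],[50,0]]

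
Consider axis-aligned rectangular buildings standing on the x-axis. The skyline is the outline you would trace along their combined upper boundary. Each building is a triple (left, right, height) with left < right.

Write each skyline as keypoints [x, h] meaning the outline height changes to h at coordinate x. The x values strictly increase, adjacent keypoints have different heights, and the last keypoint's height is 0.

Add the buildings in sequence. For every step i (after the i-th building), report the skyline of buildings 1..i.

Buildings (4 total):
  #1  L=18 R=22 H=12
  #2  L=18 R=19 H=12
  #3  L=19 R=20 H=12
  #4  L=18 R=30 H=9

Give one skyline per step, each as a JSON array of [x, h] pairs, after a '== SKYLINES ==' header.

== SKYLINES ==
[[18,12],[22,0]]
[[18,12],[22,0]]
[[18,12],[22,0]]
[[18,12],[22,9],[30,0]]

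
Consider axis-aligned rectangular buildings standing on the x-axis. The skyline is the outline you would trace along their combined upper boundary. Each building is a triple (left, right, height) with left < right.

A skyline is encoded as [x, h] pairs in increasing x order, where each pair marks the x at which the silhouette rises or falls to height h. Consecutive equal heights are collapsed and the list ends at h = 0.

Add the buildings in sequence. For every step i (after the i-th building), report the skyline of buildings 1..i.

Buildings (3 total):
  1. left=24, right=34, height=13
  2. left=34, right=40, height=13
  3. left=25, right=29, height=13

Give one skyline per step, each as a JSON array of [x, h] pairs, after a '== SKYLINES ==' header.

== SKYLINES ==
[[24,13],[34,0]]
[[24,13],[40,0]]
[[24,13],[40,0]]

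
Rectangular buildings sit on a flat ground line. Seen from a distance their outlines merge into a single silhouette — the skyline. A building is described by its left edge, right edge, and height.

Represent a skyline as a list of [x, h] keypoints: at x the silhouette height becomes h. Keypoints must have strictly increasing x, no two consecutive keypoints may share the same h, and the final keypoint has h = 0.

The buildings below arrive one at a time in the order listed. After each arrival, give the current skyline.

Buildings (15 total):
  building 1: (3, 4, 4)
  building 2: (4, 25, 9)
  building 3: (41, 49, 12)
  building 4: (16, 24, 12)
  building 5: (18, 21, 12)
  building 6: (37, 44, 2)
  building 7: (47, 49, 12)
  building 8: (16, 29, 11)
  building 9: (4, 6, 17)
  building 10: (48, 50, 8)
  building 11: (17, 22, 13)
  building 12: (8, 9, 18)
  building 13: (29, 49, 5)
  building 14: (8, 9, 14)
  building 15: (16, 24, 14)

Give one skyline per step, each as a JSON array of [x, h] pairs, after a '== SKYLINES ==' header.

== SKYLINES ==
[[3,4],[4,0]]
[[3,4],[4,9],[25,0]]
[[3,4],[4,9],[25,0],[41,12],[49,0]]
[[3,4],[4,9],[16,12],[24,9],[25,0],[41,12],[49,0]]
[[3,4],[4,9],[16,12],[24,9],[25,0],[41,12],[49,0]]
[[3,4],[4,9],[16,12],[24,9],[25,0],[37,2],[41,12],[49,0]]
[[3,4],[4,9],[16,12],[24,9],[25,0],[37,2],[41,12],[49,0]]
[[3,4],[4,9],[16,12],[24,11],[29,0],[37,2],[41,12],[49,0]]
[[3,4],[4,17],[6,9],[16,12],[24,11],[29,0],[37,2],[41,12],[49,0]]
[[3,4],[4,17],[6,9],[16,12],[24,11],[29,0],[37,2],[41,12],[49,8],[50,0]]
[[3,4],[4,17],[6,9],[16,12],[17,13],[22,12],[24,11],[29,0],[37,2],[41,12],[49,8],[50,0]]
[[3,4],[4,17],[6,9],[8,18],[9,9],[16,12],[17,13],[22,12],[24,11],[29,0],[37,2],[41,12],[49,8],[50,0]]
[[3,4],[4,17],[6,9],[8,18],[9,9],[16,12],[17,13],[22,12],[24,11],[29,5],[41,12],[49,8],[50,0]]
[[3,4],[4,17],[6,9],[8,18],[9,9],[16,12],[17,13],[22,12],[24,11],[29,5],[41,12],[49,8],[50,0]]
[[3,4],[4,17],[6,9],[8,18],[9,9],[16,14],[24,11],[29,5],[41,12],[49,8],[50,0]]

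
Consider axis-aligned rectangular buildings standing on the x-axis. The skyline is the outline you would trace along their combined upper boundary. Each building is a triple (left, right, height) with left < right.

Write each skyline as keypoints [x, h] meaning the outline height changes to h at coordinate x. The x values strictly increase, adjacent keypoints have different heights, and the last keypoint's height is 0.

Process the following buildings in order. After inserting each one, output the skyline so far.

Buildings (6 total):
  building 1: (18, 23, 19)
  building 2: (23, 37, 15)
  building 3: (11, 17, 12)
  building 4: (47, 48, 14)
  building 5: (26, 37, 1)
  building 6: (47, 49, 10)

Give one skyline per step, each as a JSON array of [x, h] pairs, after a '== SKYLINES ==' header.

== SKYLINES ==
[[18,19],[23,0]]
[[18,19],[23,15],[37,0]]
[[11,12],[17,0],[18,19],[23,15],[37,0]]
[[11,12],[17,0],[18,19],[23,15],[37,0],[47,14],[48,0]]
[[11,12],[17,0],[18,19],[23,15],[37,0],[47,14],[48,0]]
[[11,12],[17,0],[18,19],[23,15],[37,0],[47,14],[48,10],[49,0]]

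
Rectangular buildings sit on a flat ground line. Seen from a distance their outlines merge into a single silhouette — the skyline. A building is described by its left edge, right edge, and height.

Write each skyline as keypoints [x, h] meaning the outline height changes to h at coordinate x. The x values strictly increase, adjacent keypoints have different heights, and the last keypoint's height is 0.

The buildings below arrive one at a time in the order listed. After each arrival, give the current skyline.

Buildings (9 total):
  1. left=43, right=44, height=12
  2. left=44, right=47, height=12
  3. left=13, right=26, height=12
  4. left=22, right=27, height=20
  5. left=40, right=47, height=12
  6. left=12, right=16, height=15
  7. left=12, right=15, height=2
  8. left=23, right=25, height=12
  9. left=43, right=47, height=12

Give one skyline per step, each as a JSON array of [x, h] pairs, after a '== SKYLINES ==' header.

== SKYLINES ==
[[43,12],[44,0]]
[[43,12],[47,0]]
[[13,12],[26,0],[43,12],[47,0]]
[[13,12],[22,20],[27,0],[43,12],[47,0]]
[[13,12],[22,20],[27,0],[40,12],[47,0]]
[[12,15],[16,12],[22,20],[27,0],[40,12],[47,0]]
[[12,15],[16,12],[22,20],[27,0],[40,12],[47,0]]
[[12,15],[16,12],[22,20],[27,0],[40,12],[47,0]]
[[12,15],[16,12],[22,20],[27,0],[40,12],[47,0]]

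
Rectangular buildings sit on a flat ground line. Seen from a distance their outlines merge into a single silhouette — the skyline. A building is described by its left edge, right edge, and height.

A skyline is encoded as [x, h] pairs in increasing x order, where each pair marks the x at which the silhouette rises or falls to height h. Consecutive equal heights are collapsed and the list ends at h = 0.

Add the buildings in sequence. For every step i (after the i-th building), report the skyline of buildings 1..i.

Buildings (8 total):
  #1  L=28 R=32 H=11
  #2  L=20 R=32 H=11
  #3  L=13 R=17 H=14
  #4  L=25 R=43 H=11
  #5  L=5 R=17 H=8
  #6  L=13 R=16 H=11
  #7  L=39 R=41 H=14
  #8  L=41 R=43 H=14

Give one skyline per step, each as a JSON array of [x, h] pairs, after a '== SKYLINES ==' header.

== SKYLINES ==
[[28,11],[32,0]]
[[20,11],[32,0]]
[[13,14],[17,0],[20,11],[32,0]]
[[13,14],[17,0],[20,11],[43,0]]
[[5,8],[13,14],[17,0],[20,11],[43,0]]
[[5,8],[13,14],[17,0],[20,11],[43,0]]
[[5,8],[13,14],[17,0],[20,11],[39,14],[41,11],[43,0]]
[[5,8],[13,14],[17,0],[20,11],[39,14],[43,0]]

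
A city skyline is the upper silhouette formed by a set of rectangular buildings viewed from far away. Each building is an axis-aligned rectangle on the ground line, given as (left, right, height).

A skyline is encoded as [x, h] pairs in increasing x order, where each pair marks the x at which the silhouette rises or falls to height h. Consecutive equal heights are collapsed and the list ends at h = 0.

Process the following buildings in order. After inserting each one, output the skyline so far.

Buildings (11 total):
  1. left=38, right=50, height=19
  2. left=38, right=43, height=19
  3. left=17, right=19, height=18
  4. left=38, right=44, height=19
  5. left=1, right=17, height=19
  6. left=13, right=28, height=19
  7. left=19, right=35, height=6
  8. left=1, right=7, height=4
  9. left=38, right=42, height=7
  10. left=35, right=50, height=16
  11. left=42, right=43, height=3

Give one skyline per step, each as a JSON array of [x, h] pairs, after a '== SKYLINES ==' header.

== SKYLINES ==
[[38,19],[50,0]]
[[38,19],[50,0]]
[[17,18],[19,0],[38,19],[50,0]]
[[17,18],[19,0],[38,19],[50,0]]
[[1,19],[17,18],[19,0],[38,19],[50,0]]
[[1,19],[28,0],[38,19],[50,0]]
[[1,19],[28,6],[35,0],[38,19],[50,0]]
[[1,19],[28,6],[35,0],[38,19],[50,0]]
[[1,19],[28,6],[35,0],[38,19],[50,0]]
[[1,19],[28,6],[35,16],[38,19],[50,0]]
[[1,19],[28,6],[35,16],[38,19],[50,0]]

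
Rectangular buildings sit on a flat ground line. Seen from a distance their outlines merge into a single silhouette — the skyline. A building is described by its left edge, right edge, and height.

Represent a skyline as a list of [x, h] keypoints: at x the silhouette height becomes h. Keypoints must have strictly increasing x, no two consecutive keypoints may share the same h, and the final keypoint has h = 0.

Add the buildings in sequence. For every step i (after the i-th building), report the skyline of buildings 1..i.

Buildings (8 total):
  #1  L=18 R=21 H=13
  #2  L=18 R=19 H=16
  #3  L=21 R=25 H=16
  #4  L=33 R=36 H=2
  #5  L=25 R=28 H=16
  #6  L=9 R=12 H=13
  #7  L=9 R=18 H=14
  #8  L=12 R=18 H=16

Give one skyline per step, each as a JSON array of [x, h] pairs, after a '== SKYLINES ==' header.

== SKYLINES ==
[[18,13],[21,0]]
[[18,16],[19,13],[21,0]]
[[18,16],[19,13],[21,16],[25,0]]
[[18,16],[19,13],[21,16],[25,0],[33,2],[36,0]]
[[18,16],[19,13],[21,16],[28,0],[33,2],[36,0]]
[[9,13],[12,0],[18,16],[19,13],[21,16],[28,0],[33,2],[36,0]]
[[9,14],[18,16],[19,13],[21,16],[28,0],[33,2],[36,0]]
[[9,14],[12,16],[19,13],[21,16],[28,0],[33,2],[36,0]]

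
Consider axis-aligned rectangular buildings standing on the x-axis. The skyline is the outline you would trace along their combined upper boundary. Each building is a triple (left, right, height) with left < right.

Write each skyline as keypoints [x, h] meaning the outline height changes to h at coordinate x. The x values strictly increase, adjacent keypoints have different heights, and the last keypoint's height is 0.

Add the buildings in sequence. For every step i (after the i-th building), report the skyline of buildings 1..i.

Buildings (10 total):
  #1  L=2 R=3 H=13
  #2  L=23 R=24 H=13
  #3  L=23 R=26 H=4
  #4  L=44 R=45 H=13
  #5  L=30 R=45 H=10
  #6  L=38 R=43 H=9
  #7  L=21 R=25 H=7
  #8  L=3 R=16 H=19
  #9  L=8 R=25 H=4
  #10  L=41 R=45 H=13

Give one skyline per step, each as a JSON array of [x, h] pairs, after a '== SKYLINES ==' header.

== SKYLINES ==
[[2,13],[3,0]]
[[2,13],[3,0],[23,13],[24,0]]
[[2,13],[3,0],[23,13],[24,4],[26,0]]
[[2,13],[3,0],[23,13],[24,4],[26,0],[44,13],[45,0]]
[[2,13],[3,0],[23,13],[24,4],[26,0],[30,10],[44,13],[45,0]]
[[2,13],[3,0],[23,13],[24,4],[26,0],[30,10],[44,13],[45,0]]
[[2,13],[3,0],[21,7],[23,13],[24,7],[25,4],[26,0],[30,10],[44,13],[45,0]]
[[2,13],[3,19],[16,0],[21,7],[23,13],[24,7],[25,4],[26,0],[30,10],[44,13],[45,0]]
[[2,13],[3,19],[16,4],[21,7],[23,13],[24,7],[25,4],[26,0],[30,10],[44,13],[45,0]]
[[2,13],[3,19],[16,4],[21,7],[23,13],[24,7],[25,4],[26,0],[30,10],[41,13],[45,0]]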